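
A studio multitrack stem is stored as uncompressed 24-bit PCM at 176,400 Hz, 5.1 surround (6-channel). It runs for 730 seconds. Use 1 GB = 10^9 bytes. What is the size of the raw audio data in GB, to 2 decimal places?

2.32 GB

Bytes = 176,400 samples/s × 730 s × 3 bytes/sample × 6 ch = 2,317,896,000 bytes.
2,317,896,000 / 1,000,000,000 = 2.32 GB.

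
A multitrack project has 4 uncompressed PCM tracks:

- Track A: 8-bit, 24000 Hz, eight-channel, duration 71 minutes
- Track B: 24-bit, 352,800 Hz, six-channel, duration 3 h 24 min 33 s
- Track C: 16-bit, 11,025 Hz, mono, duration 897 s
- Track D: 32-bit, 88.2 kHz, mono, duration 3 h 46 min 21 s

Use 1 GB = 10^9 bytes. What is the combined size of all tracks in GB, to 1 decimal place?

83.6 GB

Track A: 71 minutes = 4,260 s; 24,000 × 4,260 × 1 × 8 = 817,920,000 bytes.
Track B: 3 h 24 min 33 s = 12,273 s; 352,800 × 12,273 × 3 × 6 = 77,938,459,200 bytes.
Track C: 11,025 × 897 × 2 × 1 = 19,778,850 bytes.
Track D: 3 h 46 min 21 s = 13,581 s; 88,200 × 13,581 × 4 × 1 = 4,791,376,800 bytes.
Total = 83,567,534,850 bytes = 83.6 GB.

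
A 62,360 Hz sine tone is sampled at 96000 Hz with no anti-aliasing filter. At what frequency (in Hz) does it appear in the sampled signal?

33,640 Hz

Nyquist = 96,000/2 = 48,000 Hz; 62,360 Hz exceeds it.
Alias = |62,360 − 1×96,000| = |62,360 − 96,000| = 33,640 Hz.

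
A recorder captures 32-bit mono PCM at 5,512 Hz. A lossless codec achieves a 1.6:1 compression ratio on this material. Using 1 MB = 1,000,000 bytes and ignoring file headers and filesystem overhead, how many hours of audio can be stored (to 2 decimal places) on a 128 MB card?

Uncompressed byte rate = 5,512 × 4 × 1 = 22,048 bytes/s.
After 1.6:1 compression, effective rate ≈ 13780 bytes/s.
Capacity = 128 × 1,000,000 = 128,000,000 bytes.
128,000,000 / effective rate ≈ 9288.82 s → 2.58 hours.

2.58 hours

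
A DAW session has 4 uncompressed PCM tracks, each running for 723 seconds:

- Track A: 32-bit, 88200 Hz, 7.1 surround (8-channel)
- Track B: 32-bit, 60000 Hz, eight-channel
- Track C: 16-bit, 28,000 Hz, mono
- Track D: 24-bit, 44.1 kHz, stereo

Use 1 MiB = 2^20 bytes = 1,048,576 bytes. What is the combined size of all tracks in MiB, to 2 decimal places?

3490.97 MiB

Track A: 88,200 × 723 × 4 × 8 = 2,040,595,200 bytes.
Track B: 60,000 × 723 × 4 × 8 = 1,388,160,000 bytes.
Track C: 28,000 × 723 × 2 × 1 = 40,488,000 bytes.
Track D: 44,100 × 723 × 3 × 2 = 191,305,800 bytes.
Total = 3,660,549,000 bytes = 3490.97 MiB.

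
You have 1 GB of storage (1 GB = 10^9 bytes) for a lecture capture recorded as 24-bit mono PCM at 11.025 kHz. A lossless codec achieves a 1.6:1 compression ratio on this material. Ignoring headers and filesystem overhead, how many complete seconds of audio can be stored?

48,374 seconds

Uncompressed byte rate = 11,025 × 3 × 1 = 33,075 bytes/s.
After 1.6:1 compression, effective rate ≈ 20671.88 bytes/s.
Capacity = 1 × 1,000,000,000 = 1,000,000,000 bytes.
1,000,000,000 / effective rate ≈ 48374.91 s → 48,374 seconds.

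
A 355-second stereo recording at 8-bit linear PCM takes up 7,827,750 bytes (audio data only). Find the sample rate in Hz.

11,025 Hz

Bytes = sample_rate × seconds × bytes_per_sample × channels.
sample_rate = 7,827,750 / (355 × 1 × 2) = 7,827,750 / 710 = 11,025 Hz.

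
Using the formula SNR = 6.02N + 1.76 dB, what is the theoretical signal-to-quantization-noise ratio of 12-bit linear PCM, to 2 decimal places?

74.00 dB

6.02 × 12 + 1.76 = 74.00 dB.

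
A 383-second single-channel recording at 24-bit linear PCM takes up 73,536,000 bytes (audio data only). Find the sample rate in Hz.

Bytes = sample_rate × seconds × bytes_per_sample × channels.
sample_rate = 73,536,000 / (383 × 3 × 1) = 73,536,000 / 1,149 = 64,000 Hz.

64,000 Hz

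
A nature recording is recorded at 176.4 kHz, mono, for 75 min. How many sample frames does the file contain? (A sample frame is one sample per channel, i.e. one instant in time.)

75 min = 4,500 s.
176,400 samples/s × 4,500 s = 793,800,000 frames.

793,800,000 sample frames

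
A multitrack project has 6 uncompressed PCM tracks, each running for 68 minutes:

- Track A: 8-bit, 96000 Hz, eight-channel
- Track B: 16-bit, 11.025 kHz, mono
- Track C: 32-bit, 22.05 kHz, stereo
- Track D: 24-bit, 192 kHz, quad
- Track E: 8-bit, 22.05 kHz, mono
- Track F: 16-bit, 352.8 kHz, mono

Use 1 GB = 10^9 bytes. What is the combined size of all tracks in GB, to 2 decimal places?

16.31 GB

68 minutes = 4,080 s.
Track A: 96,000 × 4,080 × 1 × 8 = 3,133,440,000 bytes.
Track B: 11,025 × 4,080 × 2 × 1 = 89,964,000 bytes.
Track C: 22,050 × 4,080 × 4 × 2 = 719,712,000 bytes.
Track D: 192,000 × 4,080 × 3 × 4 = 9,400,320,000 bytes.
Track E: 22,050 × 4,080 × 1 × 1 = 89,964,000 bytes.
Track F: 352,800 × 4,080 × 2 × 1 = 2,878,848,000 bytes.
Total = 16,312,248,000 bytes = 16.31 GB.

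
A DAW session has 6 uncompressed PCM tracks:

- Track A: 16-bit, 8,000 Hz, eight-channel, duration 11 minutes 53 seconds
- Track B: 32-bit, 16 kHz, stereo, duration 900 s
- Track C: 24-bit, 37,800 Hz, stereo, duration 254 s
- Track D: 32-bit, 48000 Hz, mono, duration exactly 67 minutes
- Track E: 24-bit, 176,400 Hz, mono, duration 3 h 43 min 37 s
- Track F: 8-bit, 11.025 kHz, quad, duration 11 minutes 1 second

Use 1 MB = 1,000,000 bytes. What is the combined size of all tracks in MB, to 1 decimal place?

8165.3 MB

Track A: 11 minutes 53 seconds = 713 s; 8,000 × 713 × 2 × 8 = 91,264,000 bytes.
Track B: 16,000 × 900 × 4 × 2 = 115,200,000 bytes.
Track C: 37,800 × 254 × 3 × 2 = 57,607,200 bytes.
Track D: exactly 67 minutes = 4,020 s; 48,000 × 4,020 × 4 × 1 = 771,840,000 bytes.
Track E: 3 h 43 min 37 s = 13,417 s; 176,400 × 13,417 × 3 × 1 = 7,100,276,400 bytes.
Track F: 11 minutes 1 second = 661 s; 11,025 × 661 × 1 × 4 = 29,150,100 bytes.
Total = 8,165,337,700 bytes = 8165.3 MB.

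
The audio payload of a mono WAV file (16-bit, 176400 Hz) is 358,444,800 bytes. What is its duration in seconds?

Byte rate = 176,400 × 2 × 1 = 352,800 bytes/s.
Duration = 358,444,800 / 352,800 = 1,016 s.

1,016 seconds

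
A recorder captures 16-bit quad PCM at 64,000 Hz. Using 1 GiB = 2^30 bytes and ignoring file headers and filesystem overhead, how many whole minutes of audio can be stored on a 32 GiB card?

Uncompressed byte rate = 64,000 × 2 × 4 = 512,000 bytes/s.
Capacity = 32 × 1,073,741,824 = 34,359,738,368 bytes.
34,359,738,368 / 512,000 ≈ 67108.86 s → 1,118 minutes.

1,118 minutes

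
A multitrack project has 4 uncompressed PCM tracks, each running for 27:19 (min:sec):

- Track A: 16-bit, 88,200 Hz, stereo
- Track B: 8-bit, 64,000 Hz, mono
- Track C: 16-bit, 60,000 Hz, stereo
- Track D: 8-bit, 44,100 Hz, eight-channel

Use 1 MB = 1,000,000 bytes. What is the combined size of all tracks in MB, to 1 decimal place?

1654.7 MB

27:19 (min:sec) = 1,639 s.
Track A: 88,200 × 1,639 × 2 × 2 = 578,239,200 bytes.
Track B: 64,000 × 1,639 × 1 × 1 = 104,896,000 bytes.
Track C: 60,000 × 1,639 × 2 × 2 = 393,360,000 bytes.
Track D: 44,100 × 1,639 × 1 × 8 = 578,239,200 bytes.
Total = 1,654,734,400 bytes = 1654.7 MB.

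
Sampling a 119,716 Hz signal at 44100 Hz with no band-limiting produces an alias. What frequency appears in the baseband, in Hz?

12,584 Hz

Nyquist = 44,100/2 = 22,050 Hz; 119,716 Hz exceeds it.
Alias = |119,716 − 3×44,100| = |119,716 − 132,300| = 12,584 Hz.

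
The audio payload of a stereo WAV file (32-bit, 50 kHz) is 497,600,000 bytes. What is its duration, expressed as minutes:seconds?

20:44

Byte rate = 50,000 × 4 × 2 = 400,000 bytes/s.
Duration = 497,600,000 / 400,000 = 1,244 s.
1,244 s = 20:44.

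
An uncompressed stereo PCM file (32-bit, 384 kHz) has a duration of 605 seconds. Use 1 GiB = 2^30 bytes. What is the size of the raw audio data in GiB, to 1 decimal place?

1.7 GiB

Bytes = 384,000 samples/s × 605 s × 4 bytes/sample × 2 ch = 1,858,560,000 bytes.
1,858,560,000 / 1,073,741,824 = 1.7 GiB.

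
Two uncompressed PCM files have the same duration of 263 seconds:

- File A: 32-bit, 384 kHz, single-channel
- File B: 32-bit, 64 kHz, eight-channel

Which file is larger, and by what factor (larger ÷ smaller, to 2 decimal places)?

File A: 384,000 × 4 × 1 = 1,536,000 bytes/s.
File B: 64,000 × 4 × 8 = 2,048,000 bytes/s.
File B is larger; ratio = 538,624,000 / 403,968,000 = 1.33.

File B, by a factor of 1.33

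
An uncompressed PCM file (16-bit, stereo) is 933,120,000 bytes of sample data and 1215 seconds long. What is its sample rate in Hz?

192,000 Hz

Bytes = sample_rate × seconds × bytes_per_sample × channels.
sample_rate = 933,120,000 / (1,215 × 2 × 2) = 933,120,000 / 4,860 = 192,000 Hz.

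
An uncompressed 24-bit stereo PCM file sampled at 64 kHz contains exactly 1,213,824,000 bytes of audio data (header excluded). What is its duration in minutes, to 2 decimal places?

Byte rate = 64,000 × 3 × 2 = 384,000 bytes/s.
Duration = 1,213,824,000 / 384,000 = 3,161 s.
3,161 s / 60 = 52.68 minutes.

52.68 minutes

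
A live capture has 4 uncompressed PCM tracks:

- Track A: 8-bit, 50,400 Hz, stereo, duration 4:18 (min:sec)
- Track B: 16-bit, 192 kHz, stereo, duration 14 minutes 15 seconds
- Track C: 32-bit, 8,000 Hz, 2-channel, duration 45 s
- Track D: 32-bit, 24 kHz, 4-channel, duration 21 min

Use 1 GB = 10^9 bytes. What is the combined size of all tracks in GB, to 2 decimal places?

Track A: 4:18 (min:sec) = 258 s; 50,400 × 258 × 1 × 2 = 26,006,400 bytes.
Track B: 14 minutes 15 seconds = 855 s; 192,000 × 855 × 2 × 2 = 656,640,000 bytes.
Track C: 8,000 × 45 × 4 × 2 = 2,880,000 bytes.
Track D: 21 min = 1,260 s; 24,000 × 1,260 × 4 × 4 = 483,840,000 bytes.
Total = 1,169,366,400 bytes = 1.17 GB.

1.17 GB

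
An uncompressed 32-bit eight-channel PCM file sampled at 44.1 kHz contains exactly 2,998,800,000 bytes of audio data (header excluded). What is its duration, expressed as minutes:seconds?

Byte rate = 44,100 × 4 × 8 = 1,411,200 bytes/s.
Duration = 2,998,800,000 / 1,411,200 = 2,125 s.
2,125 s = 35:25.

35:25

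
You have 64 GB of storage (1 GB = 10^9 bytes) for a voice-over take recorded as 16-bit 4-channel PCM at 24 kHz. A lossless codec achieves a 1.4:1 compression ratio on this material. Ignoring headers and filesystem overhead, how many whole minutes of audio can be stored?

Uncompressed byte rate = 24,000 × 2 × 4 = 192,000 bytes/s.
After 1.4:1 compression, effective rate ≈ 137142.86 bytes/s.
Capacity = 64 × 1,000,000,000 = 64,000,000,000 bytes.
64,000,000,000 / effective rate ≈ 466666.67 s → 7,777 minutes.

7,777 minutes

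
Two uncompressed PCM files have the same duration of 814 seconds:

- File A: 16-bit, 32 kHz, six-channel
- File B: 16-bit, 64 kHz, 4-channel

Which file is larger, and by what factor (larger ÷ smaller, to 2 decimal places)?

File B, by a factor of 1.33

File A: 32,000 × 2 × 6 = 384,000 bytes/s.
File B: 64,000 × 2 × 4 = 512,000 bytes/s.
File B is larger; ratio = 416,768,000 / 312,576,000 = 1.33.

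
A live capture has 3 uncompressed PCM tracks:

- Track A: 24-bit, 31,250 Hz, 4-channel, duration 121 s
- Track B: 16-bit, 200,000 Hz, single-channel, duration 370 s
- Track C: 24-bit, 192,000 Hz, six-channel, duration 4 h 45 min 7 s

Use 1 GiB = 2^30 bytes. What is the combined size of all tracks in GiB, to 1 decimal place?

55.2 GiB

Track A: 31,250 × 121 × 3 × 4 = 45,375,000 bytes.
Track B: 200,000 × 370 × 2 × 1 = 148,000,000 bytes.
Track C: 4 h 45 min 7 s = 17,107 s; 192,000 × 17,107 × 3 × 6 = 59,121,792,000 bytes.
Total = 59,315,167,000 bytes = 55.2 GiB.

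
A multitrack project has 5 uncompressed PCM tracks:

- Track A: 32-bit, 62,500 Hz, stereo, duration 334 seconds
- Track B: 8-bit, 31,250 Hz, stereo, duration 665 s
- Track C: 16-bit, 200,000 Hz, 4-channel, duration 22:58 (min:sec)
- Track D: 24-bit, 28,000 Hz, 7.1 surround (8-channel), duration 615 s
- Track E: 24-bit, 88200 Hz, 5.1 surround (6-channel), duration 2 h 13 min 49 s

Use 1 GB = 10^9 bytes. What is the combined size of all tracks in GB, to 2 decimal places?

15.57 GB

Track A: 62,500 × 334 × 4 × 2 = 167,000,000 bytes.
Track B: 31,250 × 665 × 1 × 2 = 41,562,500 bytes.
Track C: 22:58 (min:sec) = 1,378 s; 200,000 × 1,378 × 2 × 4 = 2,204,800,000 bytes.
Track D: 28,000 × 615 × 3 × 8 = 413,280,000 bytes.
Track E: 2 h 13 min 49 s = 8,029 s; 88,200 × 8,029 × 3 × 6 = 12,746,840,400 bytes.
Total = 15,573,482,900 bytes = 15.57 GB.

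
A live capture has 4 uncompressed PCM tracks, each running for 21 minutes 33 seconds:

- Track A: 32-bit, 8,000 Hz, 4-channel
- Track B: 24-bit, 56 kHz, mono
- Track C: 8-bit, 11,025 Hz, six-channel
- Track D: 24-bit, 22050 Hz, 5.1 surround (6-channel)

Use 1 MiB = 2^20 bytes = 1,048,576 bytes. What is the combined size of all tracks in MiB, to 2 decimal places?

21 minutes 33 seconds = 1,293 s.
Track A: 8,000 × 1,293 × 4 × 4 = 165,504,000 bytes.
Track B: 56,000 × 1,293 × 3 × 1 = 217,224,000 bytes.
Track C: 11,025 × 1,293 × 1 × 6 = 85,531,950 bytes.
Track D: 22,050 × 1,293 × 3 × 6 = 513,191,700 bytes.
Total = 981,451,650 bytes = 935.99 MiB.

935.99 MiB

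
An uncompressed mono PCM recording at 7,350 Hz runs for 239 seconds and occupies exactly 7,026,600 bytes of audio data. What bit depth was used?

Bytes per sample = 7,026,600 / (7,350 × 239 × 1) = 7,026,600 / 1,756,650 = 4.
Bit depth = 4 × 8 = 32 bits.

32 bits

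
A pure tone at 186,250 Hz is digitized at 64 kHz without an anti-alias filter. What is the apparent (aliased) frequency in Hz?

5,750 Hz

Nyquist = 64,000/2 = 32,000 Hz; 186,250 Hz exceeds it.
Alias = |186,250 − 3×64,000| = |186,250 − 192,000| = 5,750 Hz.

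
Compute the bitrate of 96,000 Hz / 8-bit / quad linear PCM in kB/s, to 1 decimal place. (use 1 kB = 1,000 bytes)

Bit rate = 96,000 × 8 × 4 = 3,072,000 bits/s.
3,072,000 / 8 = 384,000 B/s = 384.0 kB/s.

384.0 kB/s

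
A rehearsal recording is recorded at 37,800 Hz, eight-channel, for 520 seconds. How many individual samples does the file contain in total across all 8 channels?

37,800 × 520 s × 8 ch = 157,248,000 samples.

157,248,000 samples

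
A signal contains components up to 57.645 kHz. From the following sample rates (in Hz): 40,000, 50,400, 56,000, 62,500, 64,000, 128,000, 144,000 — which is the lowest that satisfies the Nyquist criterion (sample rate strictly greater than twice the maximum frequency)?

Need sample rate > 2 × 57,645 = 115,290 Hz.
Lowest listed rate above 115,290 Hz is 128,000 Hz.

128,000 Hz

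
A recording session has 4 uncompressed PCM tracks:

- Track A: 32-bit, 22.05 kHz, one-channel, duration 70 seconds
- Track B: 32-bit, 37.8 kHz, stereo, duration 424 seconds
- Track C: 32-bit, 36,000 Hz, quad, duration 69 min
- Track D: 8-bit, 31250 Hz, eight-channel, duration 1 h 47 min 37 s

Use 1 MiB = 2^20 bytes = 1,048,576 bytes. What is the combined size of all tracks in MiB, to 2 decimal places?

3941.80 MiB

Track A: 22,050 × 70 × 4 × 1 = 6,174,000 bytes.
Track B: 37,800 × 424 × 4 × 2 = 128,217,600 bytes.
Track C: 69 min = 4,140 s; 36,000 × 4,140 × 4 × 4 = 2,384,640,000 bytes.
Track D: 1 h 47 min 37 s = 6,457 s; 31,250 × 6,457 × 1 × 8 = 1,614,250,000 bytes.
Total = 4,133,281,600 bytes = 3941.80 MiB.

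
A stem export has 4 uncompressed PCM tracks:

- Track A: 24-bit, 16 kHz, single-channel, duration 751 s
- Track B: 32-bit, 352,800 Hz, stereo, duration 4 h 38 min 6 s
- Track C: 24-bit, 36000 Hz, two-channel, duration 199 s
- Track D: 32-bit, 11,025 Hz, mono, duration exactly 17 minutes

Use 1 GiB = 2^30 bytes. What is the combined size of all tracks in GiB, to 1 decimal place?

Track A: 16,000 × 751 × 3 × 1 = 36,048,000 bytes.
Track B: 4 h 38 min 6 s = 16,686 s; 352,800 × 16,686 × 4 × 2 = 47,094,566,400 bytes.
Track C: 36,000 × 199 × 3 × 2 = 42,984,000 bytes.
Track D: exactly 17 minutes = 1,020 s; 11,025 × 1,020 × 4 × 1 = 44,982,000 bytes.
Total = 47,218,580,400 bytes = 44.0 GiB.

44.0 GiB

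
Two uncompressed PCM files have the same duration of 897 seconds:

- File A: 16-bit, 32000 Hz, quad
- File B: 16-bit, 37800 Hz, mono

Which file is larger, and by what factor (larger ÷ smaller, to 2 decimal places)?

File A: 32,000 × 2 × 4 = 256,000 bytes/s.
File B: 37,800 × 2 × 1 = 75,600 bytes/s.
File A is larger; ratio = 229,632,000 / 67,813,200 = 3.39.

File A, by a factor of 3.39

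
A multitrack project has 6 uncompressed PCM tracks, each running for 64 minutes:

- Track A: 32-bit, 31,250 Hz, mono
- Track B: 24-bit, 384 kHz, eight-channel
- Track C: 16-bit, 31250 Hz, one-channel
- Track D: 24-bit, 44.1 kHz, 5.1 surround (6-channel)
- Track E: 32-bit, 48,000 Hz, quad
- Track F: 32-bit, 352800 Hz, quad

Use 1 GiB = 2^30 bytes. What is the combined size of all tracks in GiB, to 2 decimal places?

59.40 GiB

64 minutes = 3,840 s.
Track A: 31,250 × 3,840 × 4 × 1 = 480,000,000 bytes.
Track B: 384,000 × 3,840 × 3 × 8 = 35,389,440,000 bytes.
Track C: 31,250 × 3,840 × 2 × 1 = 240,000,000 bytes.
Track D: 44,100 × 3,840 × 3 × 6 = 3,048,192,000 bytes.
Track E: 48,000 × 3,840 × 4 × 4 = 2,949,120,000 bytes.
Track F: 352,800 × 3,840 × 4 × 4 = 21,676,032,000 bytes.
Total = 63,782,784,000 bytes = 59.40 GiB.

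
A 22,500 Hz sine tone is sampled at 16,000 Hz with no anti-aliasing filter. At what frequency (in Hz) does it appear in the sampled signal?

Nyquist = 16,000/2 = 8,000 Hz; 22,500 Hz exceeds it.
Alias = |22,500 − 1×16,000| = |22,500 − 16,000| = 6,500 Hz.

6,500 Hz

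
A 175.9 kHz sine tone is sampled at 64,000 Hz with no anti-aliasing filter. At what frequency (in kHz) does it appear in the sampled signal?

16.1 kHz

Nyquist = 64,000/2 = 32,000 Hz; 175,900 Hz exceeds it.
Alias = |175,900 − 3×64,000| = |175,900 − 192,000| = 16,100 Hz = 16.1 kHz.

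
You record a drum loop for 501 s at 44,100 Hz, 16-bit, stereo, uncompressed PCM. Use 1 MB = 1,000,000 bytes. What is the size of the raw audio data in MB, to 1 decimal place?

88.4 MB

Bytes = 44,100 samples/s × 501 s × 2 bytes/sample × 2 ch = 88,376,400 bytes.
88,376,400 / 1,000,000 = 88.4 MB.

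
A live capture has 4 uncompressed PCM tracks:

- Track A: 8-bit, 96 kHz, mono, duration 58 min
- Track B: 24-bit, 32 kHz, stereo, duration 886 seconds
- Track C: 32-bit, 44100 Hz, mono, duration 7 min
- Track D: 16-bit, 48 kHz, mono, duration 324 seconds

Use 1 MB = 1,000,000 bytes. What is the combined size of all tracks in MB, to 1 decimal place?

609.4 MB

Track A: 58 min = 3,480 s; 96,000 × 3,480 × 1 × 1 = 334,080,000 bytes.
Track B: 32,000 × 886 × 3 × 2 = 170,112,000 bytes.
Track C: 7 min = 420 s; 44,100 × 420 × 4 × 1 = 74,088,000 bytes.
Track D: 48,000 × 324 × 2 × 1 = 31,104,000 bytes.
Total = 609,384,000 bytes = 609.4 MB.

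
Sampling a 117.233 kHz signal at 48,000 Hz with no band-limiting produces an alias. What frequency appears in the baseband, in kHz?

Nyquist = 48,000/2 = 24,000 Hz; 117,233 Hz exceeds it.
Alias = |117,233 − 2×48,000| = |117,233 − 96,000| = 21,233 Hz = 21.233 kHz.

21.233 kHz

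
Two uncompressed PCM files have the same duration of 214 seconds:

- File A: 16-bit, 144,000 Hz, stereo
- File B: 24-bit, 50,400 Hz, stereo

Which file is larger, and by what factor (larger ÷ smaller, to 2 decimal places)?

File A: 144,000 × 2 × 2 = 576,000 bytes/s.
File B: 50,400 × 3 × 2 = 302,400 bytes/s.
File A is larger; ratio = 123,264,000 / 64,713,600 = 1.90.

File A, by a factor of 1.90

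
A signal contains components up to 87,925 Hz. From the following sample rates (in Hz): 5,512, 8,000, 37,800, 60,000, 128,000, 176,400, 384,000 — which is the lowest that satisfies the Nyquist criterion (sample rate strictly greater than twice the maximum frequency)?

Need sample rate > 2 × 87,925 = 175,850 Hz.
Lowest listed rate above 175,850 Hz is 176,400 Hz.

176,400 Hz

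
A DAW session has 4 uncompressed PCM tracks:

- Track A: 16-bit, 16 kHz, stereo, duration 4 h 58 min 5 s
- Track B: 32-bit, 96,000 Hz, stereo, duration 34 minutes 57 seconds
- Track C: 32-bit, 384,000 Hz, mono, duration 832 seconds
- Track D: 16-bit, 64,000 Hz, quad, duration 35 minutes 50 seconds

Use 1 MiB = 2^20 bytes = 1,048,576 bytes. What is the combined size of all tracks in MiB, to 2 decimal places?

4896.06 MiB

Track A: 4 h 58 min 5 s = 17,885 s; 16,000 × 17,885 × 2 × 2 = 1,144,640,000 bytes.
Track B: 34 minutes 57 seconds = 2,097 s; 96,000 × 2,097 × 4 × 2 = 1,610,496,000 bytes.
Track C: 384,000 × 832 × 4 × 1 = 1,277,952,000 bytes.
Track D: 35 minutes 50 seconds = 2,150 s; 64,000 × 2,150 × 2 × 4 = 1,100,800,000 bytes.
Total = 5,133,888,000 bytes = 4896.06 MiB.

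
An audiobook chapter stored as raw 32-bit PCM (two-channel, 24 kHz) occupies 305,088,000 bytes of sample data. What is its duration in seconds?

1,589 seconds

Byte rate = 24,000 × 4 × 2 = 192,000 bytes/s.
Duration = 305,088,000 / 192,000 = 1,589 s.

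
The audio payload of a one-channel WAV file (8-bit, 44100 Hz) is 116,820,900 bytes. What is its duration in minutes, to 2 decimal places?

44.15 minutes

Byte rate = 44,100 × 1 × 1 = 44,100 bytes/s.
Duration = 116,820,900 / 44,100 = 2,649 s.
2,649 s / 60 = 44.15 minutes.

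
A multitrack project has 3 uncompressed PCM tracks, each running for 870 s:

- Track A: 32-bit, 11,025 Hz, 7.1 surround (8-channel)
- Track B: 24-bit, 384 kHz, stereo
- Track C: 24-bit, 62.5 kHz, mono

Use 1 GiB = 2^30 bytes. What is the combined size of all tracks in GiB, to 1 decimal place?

Track A: 11,025 × 870 × 4 × 8 = 306,936,000 bytes.
Track B: 384,000 × 870 × 3 × 2 = 2,004,480,000 bytes.
Track C: 62,500 × 870 × 3 × 1 = 163,125,000 bytes.
Total = 2,474,541,000 bytes = 2.3 GiB.

2.3 GiB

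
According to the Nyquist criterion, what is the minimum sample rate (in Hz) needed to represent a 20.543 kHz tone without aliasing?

Minimum sample rate = 2 × 20,543 Hz = 41,086 Hz.

41,086 Hz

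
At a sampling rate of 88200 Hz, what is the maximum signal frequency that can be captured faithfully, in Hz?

Nyquist frequency = sample rate / 2 = 88,200 / 2 = 44,100 Hz.

44,100 Hz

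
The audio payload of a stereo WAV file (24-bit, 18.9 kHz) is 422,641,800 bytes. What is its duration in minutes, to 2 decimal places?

62.12 minutes

Byte rate = 18,900 × 3 × 2 = 113,400 bytes/s.
Duration = 422,641,800 / 113,400 = 3,727 s.
3,727 s / 60 = 62.12 minutes.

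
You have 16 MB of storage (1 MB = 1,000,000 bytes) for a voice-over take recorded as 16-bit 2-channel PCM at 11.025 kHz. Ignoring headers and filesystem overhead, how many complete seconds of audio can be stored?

362 seconds

Uncompressed byte rate = 11,025 × 2 × 2 = 44,100 bytes/s.
Capacity = 16 × 1,000,000 = 16,000,000 bytes.
16,000,000 / 44,100 ≈ 362.81 s → 362 seconds.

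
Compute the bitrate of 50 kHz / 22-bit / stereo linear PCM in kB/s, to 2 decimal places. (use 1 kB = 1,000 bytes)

Bit rate = 50,000 × 22 × 2 = 2,200,000 bits/s.
2,200,000 / 8 = 275,000 B/s = 275.00 kB/s.

275.00 kB/s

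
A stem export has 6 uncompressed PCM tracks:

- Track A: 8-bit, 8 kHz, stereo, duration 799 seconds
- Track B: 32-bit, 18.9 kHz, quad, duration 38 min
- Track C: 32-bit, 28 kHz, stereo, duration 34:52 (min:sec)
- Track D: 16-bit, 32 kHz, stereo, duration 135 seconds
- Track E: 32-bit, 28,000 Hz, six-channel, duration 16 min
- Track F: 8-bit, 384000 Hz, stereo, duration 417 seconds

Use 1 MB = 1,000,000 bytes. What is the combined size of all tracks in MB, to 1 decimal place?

2153.5 MB

Track A: 8,000 × 799 × 1 × 2 = 12,784,000 bytes.
Track B: 38 min = 2,280 s; 18,900 × 2,280 × 4 × 4 = 689,472,000 bytes.
Track C: 34:52 (min:sec) = 2,092 s; 28,000 × 2,092 × 4 × 2 = 468,608,000 bytes.
Track D: 32,000 × 135 × 2 × 2 = 17,280,000 bytes.
Track E: 16 min = 960 s; 28,000 × 960 × 4 × 6 = 645,120,000 bytes.
Track F: 384,000 × 417 × 1 × 2 = 320,256,000 bytes.
Total = 2,153,520,000 bytes = 2153.5 MB.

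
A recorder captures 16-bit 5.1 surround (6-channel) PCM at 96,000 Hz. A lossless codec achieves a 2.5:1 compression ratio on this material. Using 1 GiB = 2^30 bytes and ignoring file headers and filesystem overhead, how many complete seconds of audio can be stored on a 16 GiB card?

Uncompressed byte rate = 96,000 × 2 × 6 = 1,152,000 bytes/s.
After 2.5:1 compression, effective rate ≈ 460800 bytes/s.
Capacity = 16 × 1,073,741,824 = 17,179,869,184 bytes.
17,179,869,184 / effective rate ≈ 37282.7 s → 37,282 seconds.

37,282 seconds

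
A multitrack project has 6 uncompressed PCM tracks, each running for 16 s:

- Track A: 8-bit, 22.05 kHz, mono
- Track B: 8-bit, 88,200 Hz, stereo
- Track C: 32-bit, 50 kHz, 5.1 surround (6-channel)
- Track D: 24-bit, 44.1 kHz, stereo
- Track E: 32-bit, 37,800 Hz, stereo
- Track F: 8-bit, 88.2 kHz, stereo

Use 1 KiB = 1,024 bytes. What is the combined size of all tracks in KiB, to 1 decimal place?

Track A: 22,050 × 16 × 1 × 1 = 352,800 bytes.
Track B: 88,200 × 16 × 1 × 2 = 2,822,400 bytes.
Track C: 50,000 × 16 × 4 × 6 = 19,200,000 bytes.
Track D: 44,100 × 16 × 3 × 2 = 4,233,600 bytes.
Track E: 37,800 × 16 × 4 × 2 = 4,838,400 bytes.
Track F: 88,200 × 16 × 1 × 2 = 2,822,400 bytes.
Total = 34,269,600 bytes = 33466.4 KiB.

33466.4 KiB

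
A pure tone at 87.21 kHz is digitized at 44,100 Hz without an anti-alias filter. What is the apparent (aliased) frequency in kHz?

Nyquist = 44,100/2 = 22,050 Hz; 87,210 Hz exceeds it.
Alias = |87,210 − 2×44,100| = |87,210 − 88,200| = 990 Hz = 0.99 kHz.

0.99 kHz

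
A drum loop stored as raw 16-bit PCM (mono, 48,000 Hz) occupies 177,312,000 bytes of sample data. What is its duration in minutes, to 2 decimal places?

30.78 minutes

Byte rate = 48,000 × 2 × 1 = 96,000 bytes/s.
Duration = 177,312,000 / 96,000 = 1,847 s.
1,847 s / 60 = 30.78 minutes.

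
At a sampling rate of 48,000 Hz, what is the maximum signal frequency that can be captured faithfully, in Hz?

24,000 Hz

Nyquist frequency = sample rate / 2 = 48,000 / 2 = 24,000 Hz.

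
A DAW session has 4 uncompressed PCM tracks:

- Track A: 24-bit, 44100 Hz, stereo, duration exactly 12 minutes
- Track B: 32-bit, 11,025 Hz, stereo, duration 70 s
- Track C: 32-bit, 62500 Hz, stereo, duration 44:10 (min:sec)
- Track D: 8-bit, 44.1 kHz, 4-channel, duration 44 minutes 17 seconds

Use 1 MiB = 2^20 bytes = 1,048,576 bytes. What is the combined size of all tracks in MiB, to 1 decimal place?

Track A: exactly 12 minutes = 720 s; 44,100 × 720 × 3 × 2 = 190,512,000 bytes.
Track B: 11,025 × 70 × 4 × 2 = 6,174,000 bytes.
Track C: 44:10 (min:sec) = 2,650 s; 62,500 × 2,650 × 4 × 2 = 1,325,000,000 bytes.
Track D: 44 minutes 17 seconds = 2,657 s; 44,100 × 2,657 × 1 × 4 = 468,694,800 bytes.
Total = 1,990,380,800 bytes = 1898.2 MiB.

1898.2 MiB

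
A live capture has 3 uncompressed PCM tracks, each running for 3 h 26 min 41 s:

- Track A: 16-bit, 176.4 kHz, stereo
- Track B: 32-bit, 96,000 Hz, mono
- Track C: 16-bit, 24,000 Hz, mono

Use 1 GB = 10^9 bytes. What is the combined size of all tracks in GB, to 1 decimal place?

14.1 GB

3 h 26 min 41 s = 12,401 s.
Track A: 176,400 × 12,401 × 2 × 2 = 8,750,145,600 bytes.
Track B: 96,000 × 12,401 × 4 × 1 = 4,761,984,000 bytes.
Track C: 24,000 × 12,401 × 2 × 1 = 595,248,000 bytes.
Total = 14,107,377,600 bytes = 14.1 GB.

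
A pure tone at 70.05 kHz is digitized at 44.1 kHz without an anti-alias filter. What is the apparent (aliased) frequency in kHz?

18.15 kHz

Nyquist = 44,100/2 = 22,050 Hz; 70,050 Hz exceeds it.
Alias = |70,050 − 2×44,100| = |70,050 − 88,200| = 18,150 Hz = 18.15 kHz.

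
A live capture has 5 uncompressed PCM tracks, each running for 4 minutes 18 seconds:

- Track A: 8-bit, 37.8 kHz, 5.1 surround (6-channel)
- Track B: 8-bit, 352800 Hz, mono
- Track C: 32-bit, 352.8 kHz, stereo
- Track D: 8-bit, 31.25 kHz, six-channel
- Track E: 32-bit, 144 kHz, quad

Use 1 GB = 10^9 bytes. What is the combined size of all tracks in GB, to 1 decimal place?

1.5 GB

4 minutes 18 seconds = 258 s.
Track A: 37,800 × 258 × 1 × 6 = 58,514,400 bytes.
Track B: 352,800 × 258 × 1 × 1 = 91,022,400 bytes.
Track C: 352,800 × 258 × 4 × 2 = 728,179,200 bytes.
Track D: 31,250 × 258 × 1 × 6 = 48,375,000 bytes.
Track E: 144,000 × 258 × 4 × 4 = 594,432,000 bytes.
Total = 1,520,523,000 bytes = 1.5 GB.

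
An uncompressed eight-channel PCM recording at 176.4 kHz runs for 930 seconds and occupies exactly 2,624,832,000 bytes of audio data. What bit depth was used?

16 bits

Bytes per sample = 2,624,832,000 / (176,400 × 930 × 8) = 2,624,832,000 / 1,312,416,000 = 2.
Bit depth = 2 × 8 = 16 bits.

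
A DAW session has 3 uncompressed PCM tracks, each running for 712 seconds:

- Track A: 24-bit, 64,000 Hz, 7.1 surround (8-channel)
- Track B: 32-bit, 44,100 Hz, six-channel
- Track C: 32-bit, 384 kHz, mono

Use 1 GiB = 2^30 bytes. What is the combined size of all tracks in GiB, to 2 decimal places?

Track A: 64,000 × 712 × 3 × 8 = 1,093,632,000 bytes.
Track B: 44,100 × 712 × 4 × 6 = 753,580,800 bytes.
Track C: 384,000 × 712 × 4 × 1 = 1,093,632,000 bytes.
Total = 2,940,844,800 bytes = 2.74 GiB.

2.74 GiB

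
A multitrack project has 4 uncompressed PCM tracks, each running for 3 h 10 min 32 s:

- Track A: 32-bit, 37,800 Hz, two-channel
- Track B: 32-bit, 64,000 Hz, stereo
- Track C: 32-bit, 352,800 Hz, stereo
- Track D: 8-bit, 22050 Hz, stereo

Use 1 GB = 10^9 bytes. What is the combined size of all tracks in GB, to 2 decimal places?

3 h 10 min 32 s = 11,432 s.
Track A: 37,800 × 11,432 × 4 × 2 = 3,457,036,800 bytes.
Track B: 64,000 × 11,432 × 4 × 2 = 5,853,184,000 bytes.
Track C: 352,800 × 11,432 × 4 × 2 = 32,265,676,800 bytes.
Track D: 22,050 × 11,432 × 1 × 2 = 504,151,200 bytes.
Total = 42,080,048,800 bytes = 42.08 GB.

42.08 GB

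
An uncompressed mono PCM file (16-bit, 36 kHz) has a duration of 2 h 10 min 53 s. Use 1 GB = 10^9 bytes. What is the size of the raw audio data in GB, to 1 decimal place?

Duration = 2 h 10 min 53 s = 7,853 s.
Bytes = 36,000 samples/s × 7,853 s × 2 bytes/sample × 1 ch = 565,416,000 bytes.
565,416,000 / 1,000,000,000 = 0.6 GB.

0.6 GB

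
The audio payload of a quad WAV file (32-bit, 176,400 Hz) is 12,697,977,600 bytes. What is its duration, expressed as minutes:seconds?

Byte rate = 176,400 × 4 × 4 = 2,822,400 bytes/s.
Duration = 12,697,977,600 / 2,822,400 = 4,499 s.
4,499 s = 74:59.

74:59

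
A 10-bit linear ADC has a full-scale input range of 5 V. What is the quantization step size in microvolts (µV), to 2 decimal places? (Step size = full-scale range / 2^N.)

4882.81 µV

5 V / 2^10 = 5 / 1,024 V = 4882.81 µV.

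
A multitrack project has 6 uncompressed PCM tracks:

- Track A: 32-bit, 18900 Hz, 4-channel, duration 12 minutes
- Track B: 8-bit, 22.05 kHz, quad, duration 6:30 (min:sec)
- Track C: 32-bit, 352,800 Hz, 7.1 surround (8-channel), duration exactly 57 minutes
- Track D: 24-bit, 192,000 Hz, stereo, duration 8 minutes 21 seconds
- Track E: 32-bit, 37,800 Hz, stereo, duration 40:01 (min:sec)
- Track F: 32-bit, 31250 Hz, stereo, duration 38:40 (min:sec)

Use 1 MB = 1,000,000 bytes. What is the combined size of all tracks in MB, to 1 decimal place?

Track A: 12 minutes = 720 s; 18,900 × 720 × 4 × 4 = 217,728,000 bytes.
Track B: 6:30 (min:sec) = 390 s; 22,050 × 390 × 1 × 4 = 34,398,000 bytes.
Track C: exactly 57 minutes = 3,420 s; 352,800 × 3,420 × 4 × 8 = 38,610,432,000 bytes.
Track D: 8 minutes 21 seconds = 501 s; 192,000 × 501 × 3 × 2 = 577,152,000 bytes.
Track E: 40:01 (min:sec) = 2,401 s; 37,800 × 2,401 × 4 × 2 = 726,062,400 bytes.
Track F: 38:40 (min:sec) = 2,320 s; 31,250 × 2,320 × 4 × 2 = 580,000,000 bytes.
Total = 40,745,772,400 bytes = 40745.8 MB.

40745.8 MB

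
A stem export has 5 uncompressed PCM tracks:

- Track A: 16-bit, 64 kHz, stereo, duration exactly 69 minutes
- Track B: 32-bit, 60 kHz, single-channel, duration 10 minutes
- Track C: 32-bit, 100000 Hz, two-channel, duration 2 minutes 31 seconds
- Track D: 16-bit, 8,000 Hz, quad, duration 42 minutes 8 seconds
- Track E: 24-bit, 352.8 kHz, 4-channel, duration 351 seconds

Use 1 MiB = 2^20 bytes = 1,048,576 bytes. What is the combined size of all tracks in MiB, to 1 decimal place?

Track A: exactly 69 minutes = 4,140 s; 64,000 × 4,140 × 2 × 2 = 1,059,840,000 bytes.
Track B: 10 minutes = 600 s; 60,000 × 600 × 4 × 1 = 144,000,000 bytes.
Track C: 2 minutes 31 seconds = 151 s; 100,000 × 151 × 4 × 2 = 120,800,000 bytes.
Track D: 42 minutes 8 seconds = 2,528 s; 8,000 × 2,528 × 2 × 4 = 161,792,000 bytes.
Track E: 352,800 × 351 × 3 × 4 = 1,485,993,600 bytes.
Total = 2,972,425,600 bytes = 2834.7 MiB.

2834.7 MiB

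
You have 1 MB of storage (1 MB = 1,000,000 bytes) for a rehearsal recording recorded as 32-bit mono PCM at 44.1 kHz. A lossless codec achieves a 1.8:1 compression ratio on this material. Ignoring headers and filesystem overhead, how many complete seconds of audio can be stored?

10 seconds

Uncompressed byte rate = 44,100 × 4 × 1 = 176,400 bytes/s.
After 1.8:1 compression, effective rate ≈ 98000 bytes/s.
Capacity = 1 × 1,000,000 = 1,000,000 bytes.
1,000,000 / effective rate ≈ 10.2 s → 10 seconds.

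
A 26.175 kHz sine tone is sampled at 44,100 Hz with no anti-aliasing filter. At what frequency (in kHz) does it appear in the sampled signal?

Nyquist = 44,100/2 = 22,050 Hz; 26,175 Hz exceeds it.
Alias = |26,175 − 1×44,100| = |26,175 − 44,100| = 17,925 Hz = 17.925 kHz.

17.925 kHz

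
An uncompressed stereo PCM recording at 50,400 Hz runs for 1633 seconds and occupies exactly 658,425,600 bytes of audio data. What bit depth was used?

32 bits

Bytes per sample = 658,425,600 / (50,400 × 1,633 × 2) = 658,425,600 / 164,606,400 = 4.
Bit depth = 4 × 8 = 32 bits.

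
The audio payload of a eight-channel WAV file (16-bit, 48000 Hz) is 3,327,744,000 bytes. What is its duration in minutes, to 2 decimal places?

72.22 minutes

Byte rate = 48,000 × 2 × 8 = 768,000 bytes/s.
Duration = 3,327,744,000 / 768,000 = 4,333 s.
4,333 s / 60 = 72.22 minutes.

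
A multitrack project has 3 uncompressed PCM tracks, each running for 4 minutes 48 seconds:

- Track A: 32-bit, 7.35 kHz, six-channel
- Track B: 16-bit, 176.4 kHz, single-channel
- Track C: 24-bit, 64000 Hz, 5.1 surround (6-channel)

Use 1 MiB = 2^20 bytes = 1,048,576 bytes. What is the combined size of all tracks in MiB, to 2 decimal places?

4 minutes 48 seconds = 288 s.
Track A: 7,350 × 288 × 4 × 6 = 50,803,200 bytes.
Track B: 176,400 × 288 × 2 × 1 = 101,606,400 bytes.
Track C: 64,000 × 288 × 3 × 6 = 331,776,000 bytes.
Total = 484,185,600 bytes = 461.76 MiB.

461.76 MiB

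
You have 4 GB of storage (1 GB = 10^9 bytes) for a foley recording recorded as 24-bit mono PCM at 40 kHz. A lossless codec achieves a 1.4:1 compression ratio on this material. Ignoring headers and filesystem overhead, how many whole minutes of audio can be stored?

777 minutes

Uncompressed byte rate = 40,000 × 3 × 1 = 120,000 bytes/s.
After 1.4:1 compression, effective rate ≈ 85714.29 bytes/s.
Capacity = 4 × 1,000,000,000 = 4,000,000,000 bytes.
4,000,000,000 / effective rate ≈ 46666.67 s → 777 minutes.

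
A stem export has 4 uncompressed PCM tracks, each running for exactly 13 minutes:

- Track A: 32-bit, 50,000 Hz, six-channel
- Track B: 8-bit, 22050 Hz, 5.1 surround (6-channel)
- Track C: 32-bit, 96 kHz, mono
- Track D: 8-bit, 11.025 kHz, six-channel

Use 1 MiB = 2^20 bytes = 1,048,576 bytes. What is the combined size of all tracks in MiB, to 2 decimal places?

exactly 13 minutes = 780 s.
Track A: 50,000 × 780 × 4 × 6 = 936,000,000 bytes.
Track B: 22,050 × 780 × 1 × 6 = 103,194,000 bytes.
Track C: 96,000 × 780 × 4 × 1 = 299,520,000 bytes.
Track D: 11,025 × 780 × 1 × 6 = 51,597,000 bytes.
Total = 1,390,311,000 bytes = 1325.90 MiB.

1325.90 MiB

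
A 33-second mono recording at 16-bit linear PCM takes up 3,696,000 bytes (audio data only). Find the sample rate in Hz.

56,000 Hz

Bytes = sample_rate × seconds × bytes_per_sample × channels.
sample_rate = 3,696,000 / (33 × 2 × 1) = 3,696,000 / 66 = 56,000 Hz.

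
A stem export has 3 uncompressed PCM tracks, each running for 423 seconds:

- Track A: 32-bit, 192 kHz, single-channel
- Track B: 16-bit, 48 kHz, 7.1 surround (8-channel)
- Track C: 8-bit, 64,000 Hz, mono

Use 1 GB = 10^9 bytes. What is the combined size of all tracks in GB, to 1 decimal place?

Track A: 192,000 × 423 × 4 × 1 = 324,864,000 bytes.
Track B: 48,000 × 423 × 2 × 8 = 324,864,000 bytes.
Track C: 64,000 × 423 × 1 × 1 = 27,072,000 bytes.
Total = 676,800,000 bytes = 0.7 GB.

0.7 GB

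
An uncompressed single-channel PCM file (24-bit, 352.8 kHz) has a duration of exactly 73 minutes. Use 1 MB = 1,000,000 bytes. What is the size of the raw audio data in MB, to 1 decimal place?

Duration = exactly 73 minutes = 4,380 s.
Bytes = 352,800 samples/s × 4,380 s × 3 bytes/sample × 1 ch = 4,635,792,000 bytes.
4,635,792,000 / 1,000,000 = 4635.8 MB.

4635.8 MB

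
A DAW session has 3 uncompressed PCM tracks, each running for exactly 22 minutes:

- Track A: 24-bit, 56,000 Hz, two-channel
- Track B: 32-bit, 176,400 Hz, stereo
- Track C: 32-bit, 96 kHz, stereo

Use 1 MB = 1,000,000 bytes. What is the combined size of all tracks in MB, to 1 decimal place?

3320.1 MB

exactly 22 minutes = 1,320 s.
Track A: 56,000 × 1,320 × 3 × 2 = 443,520,000 bytes.
Track B: 176,400 × 1,320 × 4 × 2 = 1,862,784,000 bytes.
Track C: 96,000 × 1,320 × 4 × 2 = 1,013,760,000 bytes.
Total = 3,320,064,000 bytes = 3320.1 MB.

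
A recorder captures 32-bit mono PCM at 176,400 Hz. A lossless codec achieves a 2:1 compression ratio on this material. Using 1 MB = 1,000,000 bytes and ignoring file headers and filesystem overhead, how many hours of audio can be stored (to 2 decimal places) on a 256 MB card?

Uncompressed byte rate = 176,400 × 4 × 1 = 705,600 bytes/s.
After 2:1 compression, effective rate ≈ 352800 bytes/s.
Capacity = 256 × 1,000,000 = 256,000,000 bytes.
256,000,000 / effective rate ≈ 725.62 s → 0.20 hours.

0.20 hours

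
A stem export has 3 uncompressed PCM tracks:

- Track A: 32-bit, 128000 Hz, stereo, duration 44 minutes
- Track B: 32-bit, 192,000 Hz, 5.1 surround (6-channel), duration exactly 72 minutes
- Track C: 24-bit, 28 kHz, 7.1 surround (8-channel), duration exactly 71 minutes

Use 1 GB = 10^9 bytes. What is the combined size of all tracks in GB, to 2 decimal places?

Track A: 44 minutes = 2,640 s; 128,000 × 2,640 × 4 × 2 = 2,703,360,000 bytes.
Track B: exactly 72 minutes = 4,320 s; 192,000 × 4,320 × 4 × 6 = 19,906,560,000 bytes.
Track C: exactly 71 minutes = 4,260 s; 28,000 × 4,260 × 3 × 8 = 2,862,720,000 bytes.
Total = 25,472,640,000 bytes = 25.47 GB.

25.47 GB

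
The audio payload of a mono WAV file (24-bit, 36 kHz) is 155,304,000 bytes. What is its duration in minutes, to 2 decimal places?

Byte rate = 36,000 × 3 × 1 = 108,000 bytes/s.
Duration = 155,304,000 / 108,000 = 1,438 s.
1,438 s / 60 = 23.97 minutes.

23.97 minutes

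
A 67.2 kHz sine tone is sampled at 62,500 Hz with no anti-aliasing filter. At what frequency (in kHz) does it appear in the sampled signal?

Nyquist = 62,500/2 = 31,250 Hz; 67,200 Hz exceeds it.
Alias = |67,200 − 1×62,500| = |67,200 − 62,500| = 4,700 Hz = 4.7 kHz.

4.7 kHz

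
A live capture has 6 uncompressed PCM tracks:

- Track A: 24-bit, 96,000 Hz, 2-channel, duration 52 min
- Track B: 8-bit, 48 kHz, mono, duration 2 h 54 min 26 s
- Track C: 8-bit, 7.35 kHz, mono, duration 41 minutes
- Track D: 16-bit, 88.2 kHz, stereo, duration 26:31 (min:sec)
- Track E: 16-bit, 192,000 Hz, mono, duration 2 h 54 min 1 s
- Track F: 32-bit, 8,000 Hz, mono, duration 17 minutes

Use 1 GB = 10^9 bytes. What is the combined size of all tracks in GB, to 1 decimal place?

Track A: 52 min = 3,120 s; 96,000 × 3,120 × 3 × 2 = 1,797,120,000 bytes.
Track B: 2 h 54 min 26 s = 10,466 s; 48,000 × 10,466 × 1 × 1 = 502,368,000 bytes.
Track C: 41 minutes = 2,460 s; 7,350 × 2,460 × 1 × 1 = 18,081,000 bytes.
Track D: 26:31 (min:sec) = 1,591 s; 88,200 × 1,591 × 2 × 2 = 561,304,800 bytes.
Track E: 2 h 54 min 1 s = 10,441 s; 192,000 × 10,441 × 2 × 1 = 4,009,344,000 bytes.
Track F: 17 minutes = 1,020 s; 8,000 × 1,020 × 4 × 1 = 32,640,000 bytes.
Total = 6,920,857,800 bytes = 6.9 GB.

6.9 GB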